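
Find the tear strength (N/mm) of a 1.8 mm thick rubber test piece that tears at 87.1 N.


Tear strength = force / thickness
= 87.1 / 1.8
= 48.39 N/mm

48.39 N/mm


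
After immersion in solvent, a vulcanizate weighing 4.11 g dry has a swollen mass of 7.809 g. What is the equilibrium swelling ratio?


Q = W_swollen / W_dry
Q = 7.809 / 4.11
Q = 1.9

Q = 1.9


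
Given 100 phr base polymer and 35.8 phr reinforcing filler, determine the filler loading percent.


Filler % = filler / (rubber + filler) * 100
= 35.8 / (100 + 35.8) * 100
= 35.8 / 135.8 * 100
= 26.36%

26.36%


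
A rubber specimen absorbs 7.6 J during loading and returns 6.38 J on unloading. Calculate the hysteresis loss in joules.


Hysteresis loss = loading - unloading
= 7.6 - 6.38
= 1.22 J

1.22 J


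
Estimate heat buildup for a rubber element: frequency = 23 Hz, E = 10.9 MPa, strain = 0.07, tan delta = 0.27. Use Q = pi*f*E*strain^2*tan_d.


Q = pi * f * E * strain^2 * tan_d
= pi * 23 * 10.9 * 0.07^2 * 0.27
= pi * 23 * 10.9 * 0.0049 * 0.27
= 1.0420

Q = 1.0420


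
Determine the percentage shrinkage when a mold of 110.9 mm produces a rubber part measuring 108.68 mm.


Shrinkage = (mold - part) / mold * 100
= (110.9 - 108.68) / 110.9 * 100
= 2.22 / 110.9 * 100
= 2.0%

2.0%


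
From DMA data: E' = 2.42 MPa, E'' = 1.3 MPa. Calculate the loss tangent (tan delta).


tan delta = E'' / E'
= 1.3 / 2.42
= 0.5372

tan delta = 0.5372


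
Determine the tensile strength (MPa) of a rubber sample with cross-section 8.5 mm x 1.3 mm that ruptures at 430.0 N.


Area = width * thickness = 8.5 * 1.3 = 11.05 mm^2
TS = force / area = 430.0 / 11.05 = 38.91 MPa

38.91 MPa


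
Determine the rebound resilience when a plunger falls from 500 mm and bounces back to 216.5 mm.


Resilience = h_rebound / h_drop * 100
= 216.5 / 500 * 100
= 43.3%

43.3%


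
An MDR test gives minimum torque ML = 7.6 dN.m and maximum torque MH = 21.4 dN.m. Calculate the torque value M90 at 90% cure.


M90 = ML + 0.9 * (MH - ML)
M90 = 7.6 + 0.9 * (21.4 - 7.6)
M90 = 7.6 + 0.9 * 13.8
M90 = 20.02 dN.m

20.02 dN.m


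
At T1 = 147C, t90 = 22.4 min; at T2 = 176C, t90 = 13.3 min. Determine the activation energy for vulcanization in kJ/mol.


T1 = 420.15 K, T2 = 449.15 K
1/T1 - 1/T2 = 1.5367e-04
ln(t1/t2) = ln(22.4/13.3) = 0.5213
Ea = 8.314 * 0.5213 / 1.5367e-04 = 28202.8473 J/mol
Ea = 28.2 kJ/mol

28.2 kJ/mol


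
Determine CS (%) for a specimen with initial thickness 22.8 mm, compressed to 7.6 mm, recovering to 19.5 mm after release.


CS = (t0 - recovered) / (t0 - ts) * 100
= (22.8 - 19.5) / (22.8 - 7.6) * 100
= 3.3 / 15.2 * 100
= 21.7%

21.7%


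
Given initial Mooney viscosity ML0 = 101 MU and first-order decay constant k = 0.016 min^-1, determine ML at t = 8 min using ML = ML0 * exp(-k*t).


ML = ML0 * exp(-k * t)
ML = 101 * exp(-0.016 * 8)
ML = 101 * 0.8799
ML = 88.87 MU

88.87 MU


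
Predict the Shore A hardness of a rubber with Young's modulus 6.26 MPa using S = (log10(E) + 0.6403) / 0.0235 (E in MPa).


log10(E) = 0.0235*S - 0.6403  =>  S = (log10(E) + 0.6403) / 0.0235
log10(6.26) = 0.796574
S = (0.796574 + 0.6403) / 0.0235 = 1.436874 / 0.0235
S = 61.1

Shore A = 61.1


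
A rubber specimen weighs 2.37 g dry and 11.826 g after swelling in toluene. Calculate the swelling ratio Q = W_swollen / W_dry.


Q = W_swollen / W_dry
Q = 11.826 / 2.37
Q = 4.99

Q = 4.99


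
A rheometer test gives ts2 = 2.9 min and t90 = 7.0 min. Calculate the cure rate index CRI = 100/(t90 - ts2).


CRI = 100 / (t90 - ts2)
= 100 / (7.0 - 2.9)
= 100 / 4.1
= 24.39 min^-1

24.39 min^-1


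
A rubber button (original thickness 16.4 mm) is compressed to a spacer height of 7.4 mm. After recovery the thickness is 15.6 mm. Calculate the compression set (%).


CS = (t0 - recovered) / (t0 - ts) * 100
= (16.4 - 15.6) / (16.4 - 7.4) * 100
= 0.8 / 9.0 * 100
= 8.9%

8.9%


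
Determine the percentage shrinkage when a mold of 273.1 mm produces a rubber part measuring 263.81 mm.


Shrinkage = (mold - part) / mold * 100
= (273.1 - 263.81) / 273.1 * 100
= 9.29 / 273.1 * 100
= 3.4%

3.4%


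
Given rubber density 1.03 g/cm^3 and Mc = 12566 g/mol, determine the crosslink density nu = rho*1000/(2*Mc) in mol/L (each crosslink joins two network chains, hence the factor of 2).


nu = rho * 1000 / (2 * Mc)
nu = 1.03 * 1000 / (2 * 12566)
nu = 1030.0 / 25132
nu = 0.0410 mol/L

0.0410 mol/L


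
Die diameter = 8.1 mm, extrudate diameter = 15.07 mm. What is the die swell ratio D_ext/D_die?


Die swell ratio = D_extrudate / D_die
= 15.07 / 8.1
= 1.86

Die swell = 1.86


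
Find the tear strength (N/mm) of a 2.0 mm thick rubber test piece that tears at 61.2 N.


Tear strength = force / thickness
= 61.2 / 2.0
= 30.6 N/mm

30.6 N/mm


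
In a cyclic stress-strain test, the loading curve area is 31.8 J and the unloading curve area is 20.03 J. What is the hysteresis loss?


Hysteresis loss = loading - unloading
= 31.8 - 20.03
= 11.77 J

11.77 J


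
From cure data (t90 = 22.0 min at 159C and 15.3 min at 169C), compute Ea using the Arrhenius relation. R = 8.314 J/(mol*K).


T1 = 432.15 K, T2 = 442.15 K
1/T1 - 1/T2 = 5.2335e-05
ln(t1/t2) = ln(22.0/15.3) = 0.3632
Ea = 8.314 * 0.3632 / 5.2335e-05 = 57696.2518 J/mol
Ea = 57.7 kJ/mol

57.7 kJ/mol


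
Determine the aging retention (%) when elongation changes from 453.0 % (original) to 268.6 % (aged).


Retention = aged / original * 100
= 268.6 / 453.0 * 100
= 59.3%

59.3%


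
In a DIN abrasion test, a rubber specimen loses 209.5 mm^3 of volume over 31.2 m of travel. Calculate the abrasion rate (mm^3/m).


Rate = volume_loss / distance
= 209.5 / 31.2
= 6.715 mm^3/m

6.715 mm^3/m


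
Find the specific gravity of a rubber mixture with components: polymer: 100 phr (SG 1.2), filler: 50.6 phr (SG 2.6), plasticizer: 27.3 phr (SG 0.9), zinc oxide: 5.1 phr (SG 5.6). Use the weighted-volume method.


Sum of weights = 183.0
Volume contributions:
  polymer: 100/1.2 = 83.3333
  filler: 50.6/2.6 = 19.4615
  plasticizer: 27.3/0.9 = 30.3333
  zinc oxide: 5.1/5.6 = 0.9107
Sum of volumes = 134.0389
SG = 183.0 / 134.0389 = 1.365

SG = 1.365


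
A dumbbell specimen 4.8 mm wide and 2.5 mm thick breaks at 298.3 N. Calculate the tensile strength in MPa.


Area = width * thickness = 4.8 * 2.5 = 12.0 mm^2
TS = force / area = 298.3 / 12.0 = 24.86 MPa

24.86 MPa


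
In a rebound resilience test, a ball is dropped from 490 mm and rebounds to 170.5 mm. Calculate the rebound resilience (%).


Resilience = h_rebound / h_drop * 100
= 170.5 / 490 * 100
= 34.8%

34.8%


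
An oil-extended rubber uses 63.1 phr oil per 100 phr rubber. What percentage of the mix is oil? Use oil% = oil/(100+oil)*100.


Oil % = oil / (100 + oil) * 100
= 63.1 / (100 + 63.1) * 100
= 63.1 / 163.1 * 100
= 38.69%

38.69%


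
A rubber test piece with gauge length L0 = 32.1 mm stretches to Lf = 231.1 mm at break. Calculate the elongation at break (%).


Elongation = (Lf - L0) / L0 * 100
= (231.1 - 32.1) / 32.1 * 100
= 199.0 / 32.1 * 100
= 619.9%

619.9%


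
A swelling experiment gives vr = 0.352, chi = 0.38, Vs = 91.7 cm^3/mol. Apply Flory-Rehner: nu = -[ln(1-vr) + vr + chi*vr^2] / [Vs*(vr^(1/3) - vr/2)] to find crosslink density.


ln(1 - vr) = ln(1 - 0.352) = -0.4339
Numerator = -((-0.4339) + 0.352 + 0.38 * 0.352^2) = 0.0348
Denominator = 91.7 * (0.352^(1/3) - 0.352/2) = 48.6074
nu = 0.0348 / 48.6074 = 7.1555e-04 mol/cm^3

7.1555e-04 mol/cm^3


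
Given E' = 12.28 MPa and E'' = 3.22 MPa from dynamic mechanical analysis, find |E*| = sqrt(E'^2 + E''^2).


|E*| = sqrt(E'^2 + E''^2)
= sqrt(12.28^2 + 3.22^2)
= sqrt(150.7984 + 10.3684)
= 12.695 MPa

12.695 MPa


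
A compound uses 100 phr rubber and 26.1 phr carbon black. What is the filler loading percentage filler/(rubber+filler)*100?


Filler % = filler / (rubber + filler) * 100
= 26.1 / (100 + 26.1) * 100
= 26.1 / 126.1 * 100
= 20.7%

20.7%


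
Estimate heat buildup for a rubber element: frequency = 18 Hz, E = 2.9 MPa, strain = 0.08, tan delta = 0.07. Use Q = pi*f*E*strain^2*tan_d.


Q = pi * f * E * strain^2 * tan_d
= pi * 18 * 2.9 * 0.08^2 * 0.07
= pi * 18 * 2.9 * 0.0064 * 0.07
= 0.0735

Q = 0.0735


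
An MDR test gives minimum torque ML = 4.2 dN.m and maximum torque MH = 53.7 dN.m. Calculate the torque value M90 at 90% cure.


M90 = ML + 0.9 * (MH - ML)
M90 = 4.2 + 0.9 * (53.7 - 4.2)
M90 = 4.2 + 0.9 * 49.5
M90 = 48.75 dN.m

48.75 dN.m


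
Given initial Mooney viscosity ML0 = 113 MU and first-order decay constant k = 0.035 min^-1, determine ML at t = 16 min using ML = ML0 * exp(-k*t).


ML = ML0 * exp(-k * t)
ML = 113 * exp(-0.035 * 16)
ML = 113 * 0.5712
ML = 64.55 MU

64.55 MU


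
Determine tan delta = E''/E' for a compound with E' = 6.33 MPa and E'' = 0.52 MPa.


tan delta = E'' / E'
= 0.52 / 6.33
= 0.0821

tan delta = 0.0821


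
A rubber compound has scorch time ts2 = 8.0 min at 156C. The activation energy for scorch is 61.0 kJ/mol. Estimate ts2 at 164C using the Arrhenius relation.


Convert temperatures: T1 = 156 + 273.15 = 429.15 K, T2 = 164 + 273.15 = 437.15 K
ts2_new = 8.0 * exp(61000 / 8.314 * (1/437.15 - 1/429.15))
1/T2 - 1/T1 = -4.2643e-05
ts2_new = 5.85 min

5.85 min


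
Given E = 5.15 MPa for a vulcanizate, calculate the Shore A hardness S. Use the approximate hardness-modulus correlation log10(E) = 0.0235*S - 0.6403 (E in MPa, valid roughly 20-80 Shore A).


log10(E) = 0.0235*S - 0.6403  =>  S = (log10(E) + 0.6403) / 0.0235
log10(5.15) = 0.711807
S = (0.711807 + 0.6403) / 0.0235 = 1.352107 / 0.0235
S = 57.5

Shore A = 57.5


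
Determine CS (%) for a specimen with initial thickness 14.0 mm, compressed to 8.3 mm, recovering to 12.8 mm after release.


CS = (t0 - recovered) / (t0 - ts) * 100
= (14.0 - 12.8) / (14.0 - 8.3) * 100
= 1.2 / 5.7 * 100
= 21.1%

21.1%


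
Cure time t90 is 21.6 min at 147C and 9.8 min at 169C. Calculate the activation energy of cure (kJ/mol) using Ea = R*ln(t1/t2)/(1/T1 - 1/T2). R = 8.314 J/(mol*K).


T1 = 420.15 K, T2 = 442.15 K
1/T1 - 1/T2 = 1.1843e-04
ln(t1/t2) = ln(21.6/9.8) = 0.7903
Ea = 8.314 * 0.7903 / 1.1843e-04 = 55482.9219 J/mol
Ea = 55.48 kJ/mol

55.48 kJ/mol


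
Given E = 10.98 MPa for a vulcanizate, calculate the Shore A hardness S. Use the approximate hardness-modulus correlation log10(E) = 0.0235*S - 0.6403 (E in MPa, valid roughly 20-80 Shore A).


log10(E) = 0.0235*S - 0.6403  =>  S = (log10(E) + 0.6403) / 0.0235
log10(10.98) = 1.040602
S = (1.040602 + 0.6403) / 0.0235 = 1.680902 / 0.0235
S = 71.5

Shore A = 71.5


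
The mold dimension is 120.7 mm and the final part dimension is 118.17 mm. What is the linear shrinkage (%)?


Shrinkage = (mold - part) / mold * 100
= (120.7 - 118.17) / 120.7 * 100
= 2.53 / 120.7 * 100
= 2.1%

2.1%


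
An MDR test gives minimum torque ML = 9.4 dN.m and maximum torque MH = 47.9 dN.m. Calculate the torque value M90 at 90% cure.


M90 = ML + 0.9 * (MH - ML)
M90 = 9.4 + 0.9 * (47.9 - 9.4)
M90 = 9.4 + 0.9 * 38.5
M90 = 44.05 dN.m

44.05 dN.m


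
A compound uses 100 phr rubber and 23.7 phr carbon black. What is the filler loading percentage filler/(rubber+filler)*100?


Filler % = filler / (rubber + filler) * 100
= 23.7 / (100 + 23.7) * 100
= 23.7 / 123.7 * 100
= 19.16%

19.16%


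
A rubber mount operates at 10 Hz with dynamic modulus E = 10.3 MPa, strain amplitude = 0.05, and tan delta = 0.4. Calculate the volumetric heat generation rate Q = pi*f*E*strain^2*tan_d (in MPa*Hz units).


Q = pi * f * E * strain^2 * tan_d
= pi * 10 * 10.3 * 0.05^2 * 0.4
= pi * 10 * 10.3 * 0.0025 * 0.4
= 0.3236

Q = 0.3236


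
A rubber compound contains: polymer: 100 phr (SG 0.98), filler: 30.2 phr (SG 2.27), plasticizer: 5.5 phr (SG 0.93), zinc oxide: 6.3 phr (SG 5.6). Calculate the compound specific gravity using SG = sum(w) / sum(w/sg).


Sum of weights = 142.0
Volume contributions:
  polymer: 100/0.98 = 102.0408
  filler: 30.2/2.27 = 13.3040
  plasticizer: 5.5/0.93 = 5.9140
  zinc oxide: 6.3/5.6 = 1.1250
Sum of volumes = 122.3838
SG = 142.0 / 122.3838 = 1.16

SG = 1.16


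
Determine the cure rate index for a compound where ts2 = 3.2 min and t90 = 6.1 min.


CRI = 100 / (t90 - ts2)
= 100 / (6.1 - 3.2)
= 100 / 2.9
= 34.48 min^-1

34.48 min^-1


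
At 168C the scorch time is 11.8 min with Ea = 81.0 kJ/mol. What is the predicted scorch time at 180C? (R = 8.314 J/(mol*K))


Convert temperatures: T1 = 168 + 273.15 = 441.15 K, T2 = 180 + 273.15 = 453.15 K
ts2_new = 11.8 * exp(81000 / 8.314 * (1/453.15 - 1/441.15))
1/T2 - 1/T1 = -6.0028e-05
ts2_new = 6.57 min

6.57 min


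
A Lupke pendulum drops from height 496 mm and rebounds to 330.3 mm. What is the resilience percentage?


Resilience = h_rebound / h_drop * 100
= 330.3 / 496 * 100
= 66.6%

66.6%


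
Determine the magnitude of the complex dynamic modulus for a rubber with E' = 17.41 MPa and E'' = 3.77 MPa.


|E*| = sqrt(E'^2 + E''^2)
= sqrt(17.41^2 + 3.77^2)
= sqrt(303.1081 + 14.2129)
= 17.814 MPa

17.814 MPa


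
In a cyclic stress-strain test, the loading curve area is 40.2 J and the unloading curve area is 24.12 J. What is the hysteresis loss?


Hysteresis loss = loading - unloading
= 40.2 - 24.12
= 16.08 J

16.08 J


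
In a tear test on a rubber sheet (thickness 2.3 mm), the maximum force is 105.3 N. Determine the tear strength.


Tear strength = force / thickness
= 105.3 / 2.3
= 45.78 N/mm

45.78 N/mm


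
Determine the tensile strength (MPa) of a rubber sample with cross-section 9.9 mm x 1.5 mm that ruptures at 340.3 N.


Area = width * thickness = 9.9 * 1.5 = 14.85 mm^2
TS = force / area = 340.3 / 14.85 = 22.92 MPa

22.92 MPa


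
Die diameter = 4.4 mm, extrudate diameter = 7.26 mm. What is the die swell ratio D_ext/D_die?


Die swell ratio = D_extrudate / D_die
= 7.26 / 4.4
= 1.65

Die swell = 1.65


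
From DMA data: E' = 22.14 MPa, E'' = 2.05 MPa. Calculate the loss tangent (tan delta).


tan delta = E'' / E'
= 2.05 / 22.14
= 0.0926

tan delta = 0.0926


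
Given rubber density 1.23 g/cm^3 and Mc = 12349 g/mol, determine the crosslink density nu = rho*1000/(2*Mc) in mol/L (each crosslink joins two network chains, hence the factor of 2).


nu = rho * 1000 / (2 * Mc)
nu = 1.23 * 1000 / (2 * 12349)
nu = 1230.0 / 24698
nu = 0.0498 mol/L

0.0498 mol/L


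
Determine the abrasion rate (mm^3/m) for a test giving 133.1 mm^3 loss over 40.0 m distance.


Rate = volume_loss / distance
= 133.1 / 40.0
= 3.327 mm^3/m

3.327 mm^3/m


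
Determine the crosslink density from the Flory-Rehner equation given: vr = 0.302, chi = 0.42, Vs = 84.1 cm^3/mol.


ln(1 - vr) = ln(1 - 0.302) = -0.3595
Numerator = -((-0.3595) + 0.302 + 0.42 * 0.302^2) = 0.0192
Denominator = 84.1 * (0.302^(1/3) - 0.302/2) = 43.7250
nu = 0.0192 / 43.7250 = 4.3981e-04 mol/cm^3

4.3981e-04 mol/cm^3


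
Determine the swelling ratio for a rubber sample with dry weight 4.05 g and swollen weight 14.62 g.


Q = W_swollen / W_dry
Q = 14.62 / 4.05
Q = 3.61

Q = 3.61


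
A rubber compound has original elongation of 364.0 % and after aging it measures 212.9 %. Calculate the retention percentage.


Retention = aged / original * 100
= 212.9 / 364.0 * 100
= 58.5%

58.5%


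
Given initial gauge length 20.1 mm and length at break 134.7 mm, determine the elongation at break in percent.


Elongation = (Lf - L0) / L0 * 100
= (134.7 - 20.1) / 20.1 * 100
= 114.6 / 20.1 * 100
= 570.1%

570.1%


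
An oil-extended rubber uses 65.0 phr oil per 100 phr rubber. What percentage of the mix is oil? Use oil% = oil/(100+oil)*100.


Oil % = oil / (100 + oil) * 100
= 65.0 / (100 + 65.0) * 100
= 65.0 / 165.0 * 100
= 39.39%

39.39%


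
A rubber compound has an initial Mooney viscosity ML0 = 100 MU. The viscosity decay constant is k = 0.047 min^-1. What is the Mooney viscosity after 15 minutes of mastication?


ML = ML0 * exp(-k * t)
ML = 100 * exp(-0.047 * 15)
ML = 100 * 0.4941
ML = 49.41 MU

49.41 MU


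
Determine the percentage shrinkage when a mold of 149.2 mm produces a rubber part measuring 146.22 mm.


Shrinkage = (mold - part) / mold * 100
= (149.2 - 146.22) / 149.2 * 100
= 2.98 / 149.2 * 100
= 2.0%

2.0%


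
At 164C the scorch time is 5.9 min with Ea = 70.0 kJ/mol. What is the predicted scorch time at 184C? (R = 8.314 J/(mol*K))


Convert temperatures: T1 = 164 + 273.15 = 437.15 K, T2 = 184 + 273.15 = 457.15 K
ts2_new = 5.9 * exp(70000 / 8.314 * (1/457.15 - 1/437.15))
1/T2 - 1/T1 = -1.0008e-04
ts2_new = 2.54 min

2.54 min


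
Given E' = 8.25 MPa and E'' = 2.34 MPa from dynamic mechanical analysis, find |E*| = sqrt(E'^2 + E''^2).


|E*| = sqrt(E'^2 + E''^2)
= sqrt(8.25^2 + 2.34^2)
= sqrt(68.0625 + 5.4756)
= 8.575 MPa

8.575 MPa


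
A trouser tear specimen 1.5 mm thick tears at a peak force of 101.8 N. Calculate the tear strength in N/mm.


Tear strength = force / thickness
= 101.8 / 1.5
= 67.87 N/mm

67.87 N/mm


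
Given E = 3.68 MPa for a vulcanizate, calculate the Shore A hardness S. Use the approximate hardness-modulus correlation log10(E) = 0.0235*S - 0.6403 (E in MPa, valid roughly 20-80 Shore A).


log10(E) = 0.0235*S - 0.6403  =>  S = (log10(E) + 0.6403) / 0.0235
log10(3.68) = 0.565848
S = (0.565848 + 0.6403) / 0.0235 = 1.206148 / 0.0235
S = 51.3

Shore A = 51.3


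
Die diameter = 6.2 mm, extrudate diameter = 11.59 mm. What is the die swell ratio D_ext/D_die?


Die swell ratio = D_extrudate / D_die
= 11.59 / 6.2
= 1.869

Die swell = 1.869


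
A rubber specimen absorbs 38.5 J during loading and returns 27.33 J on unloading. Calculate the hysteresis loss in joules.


Hysteresis loss = loading - unloading
= 38.5 - 27.33
= 11.17 J

11.17 J


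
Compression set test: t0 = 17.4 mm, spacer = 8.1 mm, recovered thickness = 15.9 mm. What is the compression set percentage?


CS = (t0 - recovered) / (t0 - ts) * 100
= (17.4 - 15.9) / (17.4 - 8.1) * 100
= 1.5 / 9.3 * 100
= 16.1%

16.1%


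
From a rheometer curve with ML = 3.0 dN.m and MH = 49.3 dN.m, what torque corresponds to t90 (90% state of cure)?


M90 = ML + 0.9 * (MH - ML)
M90 = 3.0 + 0.9 * (49.3 - 3.0)
M90 = 3.0 + 0.9 * 46.3
M90 = 44.67 dN.m

44.67 dN.m


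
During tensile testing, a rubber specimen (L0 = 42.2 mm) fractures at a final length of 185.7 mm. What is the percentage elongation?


Elongation = (Lf - L0) / L0 * 100
= (185.7 - 42.2) / 42.2 * 100
= 143.5 / 42.2 * 100
= 340.0%

340.0%


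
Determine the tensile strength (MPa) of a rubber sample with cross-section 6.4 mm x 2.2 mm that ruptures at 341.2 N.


Area = width * thickness = 6.4 * 2.2 = 14.08 mm^2
TS = force / area = 341.2 / 14.08 = 24.23 MPa

24.23 MPa


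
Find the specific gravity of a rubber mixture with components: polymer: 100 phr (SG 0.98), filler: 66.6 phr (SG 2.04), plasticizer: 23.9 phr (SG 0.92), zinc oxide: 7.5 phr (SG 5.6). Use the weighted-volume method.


Sum of weights = 198.0
Volume contributions:
  polymer: 100/0.98 = 102.0408
  filler: 66.6/2.04 = 32.6471
  plasticizer: 23.9/0.92 = 25.9783
  zinc oxide: 7.5/5.6 = 1.3393
Sum of volumes = 162.0054
SG = 198.0 / 162.0054 = 1.222

SG = 1.222


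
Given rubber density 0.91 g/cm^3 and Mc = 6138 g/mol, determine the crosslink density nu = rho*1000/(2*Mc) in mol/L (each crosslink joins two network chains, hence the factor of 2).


nu = rho * 1000 / (2 * Mc)
nu = 0.91 * 1000 / (2 * 6138)
nu = 910.0 / 12276
nu = 0.0741 mol/L

0.0741 mol/L


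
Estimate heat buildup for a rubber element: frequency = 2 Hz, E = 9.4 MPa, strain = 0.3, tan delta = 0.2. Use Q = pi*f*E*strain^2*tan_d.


Q = pi * f * E * strain^2 * tan_d
= pi * 2 * 9.4 * 0.3^2 * 0.2
= pi * 2 * 9.4 * 0.0900 * 0.2
= 1.0631

Q = 1.0631


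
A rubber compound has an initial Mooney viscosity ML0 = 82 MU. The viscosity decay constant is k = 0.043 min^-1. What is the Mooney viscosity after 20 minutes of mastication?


ML = ML0 * exp(-k * t)
ML = 82 * exp(-0.043 * 20)
ML = 82 * 0.4232
ML = 34.7 MU

34.7 MU


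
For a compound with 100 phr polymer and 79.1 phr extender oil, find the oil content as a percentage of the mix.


Oil % = oil / (100 + oil) * 100
= 79.1 / (100 + 79.1) * 100
= 79.1 / 179.1 * 100
= 44.17%

44.17%


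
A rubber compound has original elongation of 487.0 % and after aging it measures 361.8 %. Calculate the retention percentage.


Retention = aged / original * 100
= 361.8 / 487.0 * 100
= 74.3%

74.3%


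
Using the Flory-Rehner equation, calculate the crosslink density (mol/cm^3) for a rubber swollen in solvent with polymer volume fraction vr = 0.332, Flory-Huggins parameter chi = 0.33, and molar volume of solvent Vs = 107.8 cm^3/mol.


ln(1 - vr) = ln(1 - 0.332) = -0.4035
Numerator = -((-0.4035) + 0.332 + 0.33 * 0.332^2) = 0.0351
Denominator = 107.8 * (0.332^(1/3) - 0.332/2) = 56.7498
nu = 0.0351 / 56.7498 = 6.1838e-04 mol/cm^3

6.1838e-04 mol/cm^3


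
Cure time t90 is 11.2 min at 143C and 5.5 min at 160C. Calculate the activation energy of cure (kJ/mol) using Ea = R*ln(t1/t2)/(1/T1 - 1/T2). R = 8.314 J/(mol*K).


T1 = 416.15 K, T2 = 433.15 K
1/T1 - 1/T2 = 9.4311e-05
ln(t1/t2) = ln(11.2/5.5) = 0.7112
Ea = 8.314 * 0.7112 / 9.4311e-05 = 62693.1527 J/mol
Ea = 62.69 kJ/mol

62.69 kJ/mol


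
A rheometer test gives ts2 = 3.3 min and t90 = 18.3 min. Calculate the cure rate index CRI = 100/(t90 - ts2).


CRI = 100 / (t90 - ts2)
= 100 / (18.3 - 3.3)
= 100 / 15.0
= 6.67 min^-1

6.67 min^-1


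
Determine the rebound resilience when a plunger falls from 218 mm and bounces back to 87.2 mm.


Resilience = h_rebound / h_drop * 100
= 87.2 / 218 * 100
= 40.0%

40.0%


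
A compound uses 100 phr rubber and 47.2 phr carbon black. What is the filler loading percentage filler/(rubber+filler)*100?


Filler % = filler / (rubber + filler) * 100
= 47.2 / (100 + 47.2) * 100
= 47.2 / 147.2 * 100
= 32.07%

32.07%


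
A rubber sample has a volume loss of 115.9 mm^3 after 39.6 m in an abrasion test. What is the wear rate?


Rate = volume_loss / distance
= 115.9 / 39.6
= 2.927 mm^3/m

2.927 mm^3/m


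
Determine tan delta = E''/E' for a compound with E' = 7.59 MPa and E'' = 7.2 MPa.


tan delta = E'' / E'
= 7.2 / 7.59
= 0.9486

tan delta = 0.9486


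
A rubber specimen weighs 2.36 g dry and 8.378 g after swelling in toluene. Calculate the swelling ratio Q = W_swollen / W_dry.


Q = W_swollen / W_dry
Q = 8.378 / 2.36
Q = 3.55

Q = 3.55


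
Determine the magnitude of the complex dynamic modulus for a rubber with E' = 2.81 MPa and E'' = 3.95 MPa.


|E*| = sqrt(E'^2 + E''^2)
= sqrt(2.81^2 + 3.95^2)
= sqrt(7.8961 + 15.6025)
= 4.848 MPa

4.848 MPa


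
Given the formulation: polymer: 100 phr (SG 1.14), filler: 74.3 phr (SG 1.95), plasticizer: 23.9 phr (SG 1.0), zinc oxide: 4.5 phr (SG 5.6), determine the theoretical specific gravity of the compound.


Sum of weights = 202.7
Volume contributions:
  polymer: 100/1.14 = 87.7193
  filler: 74.3/1.95 = 38.1026
  plasticizer: 23.9/1.0 = 23.9000
  zinc oxide: 4.5/5.6 = 0.8036
Sum of volumes = 150.5254
SG = 202.7 / 150.5254 = 1.347

SG = 1.347


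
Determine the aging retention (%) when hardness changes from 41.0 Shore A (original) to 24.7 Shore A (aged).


Retention = aged / original * 100
= 24.7 / 41.0 * 100
= 60.2%

60.2%


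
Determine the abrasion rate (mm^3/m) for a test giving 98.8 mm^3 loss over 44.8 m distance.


Rate = volume_loss / distance
= 98.8 / 44.8
= 2.205 mm^3/m

2.205 mm^3/m


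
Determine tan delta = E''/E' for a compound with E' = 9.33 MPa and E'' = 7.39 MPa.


tan delta = E'' / E'
= 7.39 / 9.33
= 0.7921

tan delta = 0.7921


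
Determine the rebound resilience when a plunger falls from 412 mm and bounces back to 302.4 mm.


Resilience = h_rebound / h_drop * 100
= 302.4 / 412 * 100
= 73.4%

73.4%


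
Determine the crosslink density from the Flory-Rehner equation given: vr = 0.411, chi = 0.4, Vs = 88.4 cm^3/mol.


ln(1 - vr) = ln(1 - 0.411) = -0.5293
Numerator = -((-0.5293) + 0.411 + 0.4 * 0.411^2) = 0.0508
Denominator = 88.4 * (0.411^(1/3) - 0.411/2) = 47.5591
nu = 0.0508 / 47.5591 = 0.0011 mol/cm^3

0.0011 mol/cm^3


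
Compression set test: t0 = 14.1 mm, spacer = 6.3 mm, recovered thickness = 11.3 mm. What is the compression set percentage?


CS = (t0 - recovered) / (t0 - ts) * 100
= (14.1 - 11.3) / (14.1 - 6.3) * 100
= 2.8 / 7.8 * 100
= 35.9%

35.9%


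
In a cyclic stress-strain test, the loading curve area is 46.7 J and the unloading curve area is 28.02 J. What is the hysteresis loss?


Hysteresis loss = loading - unloading
= 46.7 - 28.02
= 18.68 J

18.68 J


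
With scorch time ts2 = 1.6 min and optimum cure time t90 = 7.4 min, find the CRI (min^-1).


CRI = 100 / (t90 - ts2)
= 100 / (7.4 - 1.6)
= 100 / 5.8
= 17.24 min^-1

17.24 min^-1


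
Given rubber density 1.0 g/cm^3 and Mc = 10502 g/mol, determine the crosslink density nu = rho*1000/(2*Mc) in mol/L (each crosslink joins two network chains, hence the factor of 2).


nu = rho * 1000 / (2 * Mc)
nu = 1.0 * 1000 / (2 * 10502)
nu = 1000.0 / 21004
nu = 0.0476 mol/L

0.0476 mol/L


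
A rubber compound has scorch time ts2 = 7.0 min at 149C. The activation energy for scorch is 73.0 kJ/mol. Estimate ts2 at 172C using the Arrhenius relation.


Convert temperatures: T1 = 149 + 273.15 = 422.15 K, T2 = 172 + 273.15 = 445.15 K
ts2_new = 7.0 * exp(73000 / 8.314 * (1/445.15 - 1/422.15))
1/T2 - 1/T1 = -1.2239e-04
ts2_new = 2.39 min

2.39 min


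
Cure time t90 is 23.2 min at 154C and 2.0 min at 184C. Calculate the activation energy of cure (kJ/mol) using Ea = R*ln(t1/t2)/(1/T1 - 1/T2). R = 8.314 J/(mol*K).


T1 = 427.15 K, T2 = 457.15 K
1/T1 - 1/T2 = 1.5363e-04
ln(t1/t2) = ln(23.2/2.0) = 2.4510
Ea = 8.314 * 2.4510 / 1.5363e-04 = 132639.2675 J/mol
Ea = 132.64 kJ/mol

132.64 kJ/mol


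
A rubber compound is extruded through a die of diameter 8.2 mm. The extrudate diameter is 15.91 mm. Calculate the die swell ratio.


Die swell ratio = D_extrudate / D_die
= 15.91 / 8.2
= 1.94

Die swell = 1.94


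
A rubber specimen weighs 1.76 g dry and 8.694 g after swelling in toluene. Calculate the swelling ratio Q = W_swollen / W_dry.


Q = W_swollen / W_dry
Q = 8.694 / 1.76
Q = 4.94

Q = 4.94


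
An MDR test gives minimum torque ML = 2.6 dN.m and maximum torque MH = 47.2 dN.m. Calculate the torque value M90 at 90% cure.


M90 = ML + 0.9 * (MH - ML)
M90 = 2.6 + 0.9 * (47.2 - 2.6)
M90 = 2.6 + 0.9 * 44.6
M90 = 42.74 dN.m

42.74 dN.m


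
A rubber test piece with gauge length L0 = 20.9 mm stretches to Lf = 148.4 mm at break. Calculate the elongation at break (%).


Elongation = (Lf - L0) / L0 * 100
= (148.4 - 20.9) / 20.9 * 100
= 127.5 / 20.9 * 100
= 610.0%

610.0%


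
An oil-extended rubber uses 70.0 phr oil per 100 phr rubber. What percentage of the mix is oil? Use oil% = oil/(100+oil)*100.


Oil % = oil / (100 + oil) * 100
= 70.0 / (100 + 70.0) * 100
= 70.0 / 170.0 * 100
= 41.18%

41.18%


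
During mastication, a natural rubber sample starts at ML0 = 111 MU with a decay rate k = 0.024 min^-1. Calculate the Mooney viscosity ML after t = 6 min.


ML = ML0 * exp(-k * t)
ML = 111 * exp(-0.024 * 6)
ML = 111 * 0.8659
ML = 96.11 MU

96.11 MU


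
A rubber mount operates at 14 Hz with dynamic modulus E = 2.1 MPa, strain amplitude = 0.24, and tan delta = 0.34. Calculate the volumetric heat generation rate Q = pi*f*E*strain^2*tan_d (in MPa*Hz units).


Q = pi * f * E * strain^2 * tan_d
= pi * 14 * 2.1 * 0.24^2 * 0.34
= pi * 14 * 2.1 * 0.0576 * 0.34
= 1.8088

Q = 1.8088


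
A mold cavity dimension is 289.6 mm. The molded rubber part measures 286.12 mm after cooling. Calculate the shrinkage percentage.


Shrinkage = (mold - part) / mold * 100
= (289.6 - 286.12) / 289.6 * 100
= 3.48 / 289.6 * 100
= 1.2%

1.2%


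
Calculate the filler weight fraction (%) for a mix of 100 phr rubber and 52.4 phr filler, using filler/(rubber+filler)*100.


Filler % = filler / (rubber + filler) * 100
= 52.4 / (100 + 52.4) * 100
= 52.4 / 152.4 * 100
= 34.38%

34.38%


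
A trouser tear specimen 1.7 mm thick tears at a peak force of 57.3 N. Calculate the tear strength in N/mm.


Tear strength = force / thickness
= 57.3 / 1.7
= 33.71 N/mm

33.71 N/mm


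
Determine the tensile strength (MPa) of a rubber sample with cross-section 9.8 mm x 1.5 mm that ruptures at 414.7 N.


Area = width * thickness = 9.8 * 1.5 = 14.7 mm^2
TS = force / area = 414.7 / 14.7 = 28.21 MPa

28.21 MPa


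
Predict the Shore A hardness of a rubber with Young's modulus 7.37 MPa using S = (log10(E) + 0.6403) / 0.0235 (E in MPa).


log10(E) = 0.0235*S - 0.6403  =>  S = (log10(E) + 0.6403) / 0.0235
log10(7.37) = 0.867467
S = (0.867467 + 0.6403) / 0.0235 = 1.507767 / 0.0235
S = 64.2

Shore A = 64.2


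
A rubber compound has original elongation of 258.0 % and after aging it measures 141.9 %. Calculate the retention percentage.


Retention = aged / original * 100
= 141.9 / 258.0 * 100
= 55.0%

55.0%


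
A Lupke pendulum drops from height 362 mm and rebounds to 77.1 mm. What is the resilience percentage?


Resilience = h_rebound / h_drop * 100
= 77.1 / 362 * 100
= 21.3%

21.3%


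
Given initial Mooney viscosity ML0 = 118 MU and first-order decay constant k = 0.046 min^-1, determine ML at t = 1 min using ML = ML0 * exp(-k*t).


ML = ML0 * exp(-k * t)
ML = 118 * exp(-0.046 * 1)
ML = 118 * 0.9550
ML = 112.69 MU

112.69 MU


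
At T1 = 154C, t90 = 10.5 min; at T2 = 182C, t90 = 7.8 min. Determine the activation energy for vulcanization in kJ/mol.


T1 = 427.15 K, T2 = 455.15 K
1/T1 - 1/T2 = 1.4402e-04
ln(t1/t2) = ln(10.5/7.8) = 0.2973
Ea = 8.314 * 0.2973 / 1.4402e-04 = 17159.7531 J/mol
Ea = 17.16 kJ/mol

17.16 kJ/mol


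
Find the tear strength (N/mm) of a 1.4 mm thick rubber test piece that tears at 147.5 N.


Tear strength = force / thickness
= 147.5 / 1.4
= 105.36 N/mm

105.36 N/mm


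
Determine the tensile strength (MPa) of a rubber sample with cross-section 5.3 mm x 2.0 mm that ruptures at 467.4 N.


Area = width * thickness = 5.3 * 2.0 = 10.6 mm^2
TS = force / area = 467.4 / 10.6 = 44.09 MPa

44.09 MPa


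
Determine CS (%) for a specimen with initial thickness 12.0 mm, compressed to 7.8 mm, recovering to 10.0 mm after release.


CS = (t0 - recovered) / (t0 - ts) * 100
= (12.0 - 10.0) / (12.0 - 7.8) * 100
= 2.0 / 4.2 * 100
= 47.6%

47.6%


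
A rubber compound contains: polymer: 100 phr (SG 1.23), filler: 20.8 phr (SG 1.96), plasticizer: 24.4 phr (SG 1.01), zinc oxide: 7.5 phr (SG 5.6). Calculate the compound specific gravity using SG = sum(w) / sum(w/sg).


Sum of weights = 152.7
Volume contributions:
  polymer: 100/1.23 = 81.3008
  filler: 20.8/1.96 = 10.6122
  plasticizer: 24.4/1.01 = 24.1584
  zinc oxide: 7.5/5.6 = 1.3393
Sum of volumes = 117.4108
SG = 152.7 / 117.4108 = 1.301

SG = 1.301


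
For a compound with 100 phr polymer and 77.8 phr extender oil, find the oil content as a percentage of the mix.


Oil % = oil / (100 + oil) * 100
= 77.8 / (100 + 77.8) * 100
= 77.8 / 177.8 * 100
= 43.76%

43.76%


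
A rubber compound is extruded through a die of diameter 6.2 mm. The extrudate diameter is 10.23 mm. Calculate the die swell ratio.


Die swell ratio = D_extrudate / D_die
= 10.23 / 6.2
= 1.65

Die swell = 1.65


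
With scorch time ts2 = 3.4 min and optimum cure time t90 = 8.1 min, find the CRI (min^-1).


CRI = 100 / (t90 - ts2)
= 100 / (8.1 - 3.4)
= 100 / 4.7
= 21.28 min^-1

21.28 min^-1


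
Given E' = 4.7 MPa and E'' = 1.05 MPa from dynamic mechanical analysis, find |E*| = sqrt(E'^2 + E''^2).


|E*| = sqrt(E'^2 + E''^2)
= sqrt(4.7^2 + 1.05^2)
= sqrt(22.0900 + 1.1025)
= 4.816 MPa

4.816 MPa


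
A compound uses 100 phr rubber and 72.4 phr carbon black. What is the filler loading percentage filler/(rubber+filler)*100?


Filler % = filler / (rubber + filler) * 100
= 72.4 / (100 + 72.4) * 100
= 72.4 / 172.4 * 100
= 42.0%

42.0%


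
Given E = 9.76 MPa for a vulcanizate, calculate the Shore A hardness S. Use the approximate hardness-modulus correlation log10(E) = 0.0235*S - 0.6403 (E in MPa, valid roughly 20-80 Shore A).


log10(E) = 0.0235*S - 0.6403  =>  S = (log10(E) + 0.6403) / 0.0235
log10(9.76) = 0.989450
S = (0.989450 + 0.6403) / 0.0235 = 1.629750 / 0.0235
S = 69.4

Shore A = 69.4


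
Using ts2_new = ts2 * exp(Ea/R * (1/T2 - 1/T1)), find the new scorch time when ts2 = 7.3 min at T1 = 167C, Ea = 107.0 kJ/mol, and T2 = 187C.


Convert temperatures: T1 = 167 + 273.15 = 440.15 K, T2 = 187 + 273.15 = 460.15 K
ts2_new = 7.3 * exp(107000 / 8.314 * (1/460.15 - 1/440.15))
1/T2 - 1/T1 = -9.8748e-05
ts2_new = 2.05 min

2.05 min


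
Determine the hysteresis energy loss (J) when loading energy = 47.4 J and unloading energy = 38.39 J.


Hysteresis loss = loading - unloading
= 47.4 - 38.39
= 9.01 J

9.01 J


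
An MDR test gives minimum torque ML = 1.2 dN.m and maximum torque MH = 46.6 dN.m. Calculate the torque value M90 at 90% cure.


M90 = ML + 0.9 * (MH - ML)
M90 = 1.2 + 0.9 * (46.6 - 1.2)
M90 = 1.2 + 0.9 * 45.4
M90 = 42.06 dN.m

42.06 dN.m


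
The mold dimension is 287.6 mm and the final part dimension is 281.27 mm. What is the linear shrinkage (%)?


Shrinkage = (mold - part) / mold * 100
= (287.6 - 281.27) / 287.6 * 100
= 6.33 / 287.6 * 100
= 2.2%

2.2%


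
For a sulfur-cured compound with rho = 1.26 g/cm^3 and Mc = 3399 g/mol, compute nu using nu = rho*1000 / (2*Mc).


nu = rho * 1000 / (2 * Mc)
nu = 1.26 * 1000 / (2 * 3399)
nu = 1260.0 / 6798
nu = 0.1853 mol/L

0.1853 mol/L


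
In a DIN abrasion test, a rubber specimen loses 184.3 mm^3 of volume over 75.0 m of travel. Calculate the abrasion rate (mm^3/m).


Rate = volume_loss / distance
= 184.3 / 75.0
= 2.457 mm^3/m

2.457 mm^3/m


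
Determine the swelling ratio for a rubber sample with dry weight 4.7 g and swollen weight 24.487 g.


Q = W_swollen / W_dry
Q = 24.487 / 4.7
Q = 5.21

Q = 5.21


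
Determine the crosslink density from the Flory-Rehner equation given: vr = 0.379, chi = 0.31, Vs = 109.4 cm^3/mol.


ln(1 - vr) = ln(1 - 0.379) = -0.4764
Numerator = -((-0.4764) + 0.379 + 0.31 * 0.379^2) = 0.0529
Denominator = 109.4 * (0.379^(1/3) - 0.379/2) = 58.4393
nu = 0.0529 / 58.4393 = 9.0514e-04 mol/cm^3

9.0514e-04 mol/cm^3


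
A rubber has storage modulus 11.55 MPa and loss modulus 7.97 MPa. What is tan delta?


tan delta = E'' / E'
= 7.97 / 11.55
= 0.69

tan delta = 0.69


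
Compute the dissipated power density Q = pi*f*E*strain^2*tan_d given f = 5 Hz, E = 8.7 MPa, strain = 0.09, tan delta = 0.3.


Q = pi * f * E * strain^2 * tan_d
= pi * 5 * 8.7 * 0.09^2 * 0.3
= pi * 5 * 8.7 * 0.0081 * 0.3
= 0.3321

Q = 0.3321


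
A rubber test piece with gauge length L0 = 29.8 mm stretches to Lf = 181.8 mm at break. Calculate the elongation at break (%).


Elongation = (Lf - L0) / L0 * 100
= (181.8 - 29.8) / 29.8 * 100
= 152.0 / 29.8 * 100
= 510.1%

510.1%


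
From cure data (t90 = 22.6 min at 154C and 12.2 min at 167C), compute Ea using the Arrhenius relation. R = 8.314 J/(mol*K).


T1 = 427.15 K, T2 = 440.15 K
1/T1 - 1/T2 = 6.9145e-05
ln(t1/t2) = ln(22.6/12.2) = 0.6165
Ea = 8.314 * 0.6165 / 6.9145e-05 = 74129.4360 J/mol
Ea = 74.13 kJ/mol

74.13 kJ/mol


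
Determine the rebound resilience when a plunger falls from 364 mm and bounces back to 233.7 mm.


Resilience = h_rebound / h_drop * 100
= 233.7 / 364 * 100
= 64.2%

64.2%


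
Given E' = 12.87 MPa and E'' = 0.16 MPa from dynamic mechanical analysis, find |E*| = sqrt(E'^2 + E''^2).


|E*| = sqrt(E'^2 + E''^2)
= sqrt(12.87^2 + 0.16^2)
= sqrt(165.6369 + 0.0256)
= 12.871 MPa

12.871 MPa


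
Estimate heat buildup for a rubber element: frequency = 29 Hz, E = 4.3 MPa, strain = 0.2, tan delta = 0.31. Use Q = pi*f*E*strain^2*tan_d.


Q = pi * f * E * strain^2 * tan_d
= pi * 29 * 4.3 * 0.2^2 * 0.31
= pi * 29 * 4.3 * 0.0400 * 0.31
= 4.8578

Q = 4.8578


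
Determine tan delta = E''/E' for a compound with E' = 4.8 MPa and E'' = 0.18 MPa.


tan delta = E'' / E'
= 0.18 / 4.8
= 0.0375

tan delta = 0.0375


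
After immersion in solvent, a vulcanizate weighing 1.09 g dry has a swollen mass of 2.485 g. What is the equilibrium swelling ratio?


Q = W_swollen / W_dry
Q = 2.485 / 1.09
Q = 2.28

Q = 2.28


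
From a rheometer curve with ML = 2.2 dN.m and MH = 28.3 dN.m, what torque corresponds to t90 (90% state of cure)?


M90 = ML + 0.9 * (MH - ML)
M90 = 2.2 + 0.9 * (28.3 - 2.2)
M90 = 2.2 + 0.9 * 26.1
M90 = 25.69 dN.m

25.69 dN.m


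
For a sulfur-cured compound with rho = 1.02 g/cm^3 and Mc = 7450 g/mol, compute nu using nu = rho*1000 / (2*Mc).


nu = rho * 1000 / (2 * Mc)
nu = 1.02 * 1000 / (2 * 7450)
nu = 1020.0 / 14900
nu = 0.0685 mol/L

0.0685 mol/L


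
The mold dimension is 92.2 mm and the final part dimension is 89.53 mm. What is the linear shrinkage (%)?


Shrinkage = (mold - part) / mold * 100
= (92.2 - 89.53) / 92.2 * 100
= 2.67 / 92.2 * 100
= 2.9%

2.9%


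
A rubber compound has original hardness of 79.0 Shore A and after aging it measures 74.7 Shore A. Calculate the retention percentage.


Retention = aged / original * 100
= 74.7 / 79.0 * 100
= 94.6%

94.6%


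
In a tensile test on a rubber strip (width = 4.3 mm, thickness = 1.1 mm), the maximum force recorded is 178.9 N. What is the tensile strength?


Area = width * thickness = 4.3 * 1.1 = 4.73 mm^2
TS = force / area = 178.9 / 4.73 = 37.82 MPa

37.82 MPa


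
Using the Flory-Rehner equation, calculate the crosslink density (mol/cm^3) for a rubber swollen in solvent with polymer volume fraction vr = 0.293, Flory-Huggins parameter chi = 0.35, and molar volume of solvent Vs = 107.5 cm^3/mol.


ln(1 - vr) = ln(1 - 0.293) = -0.3467
Numerator = -((-0.3467) + 0.293 + 0.35 * 0.293^2) = 0.0237
Denominator = 107.5 * (0.293^(1/3) - 0.293/2) = 55.6512
nu = 0.0237 / 55.6512 = 4.2546e-04 mol/cm^3

4.2546e-04 mol/cm^3


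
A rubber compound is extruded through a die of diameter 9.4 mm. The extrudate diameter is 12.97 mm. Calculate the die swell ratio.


Die swell ratio = D_extrudate / D_die
= 12.97 / 9.4
= 1.38

Die swell = 1.38


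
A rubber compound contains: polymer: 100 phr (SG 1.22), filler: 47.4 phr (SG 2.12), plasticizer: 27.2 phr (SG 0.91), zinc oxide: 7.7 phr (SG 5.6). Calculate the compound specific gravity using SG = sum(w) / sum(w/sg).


Sum of weights = 182.3
Volume contributions:
  polymer: 100/1.22 = 81.9672
  filler: 47.4/2.12 = 22.3585
  plasticizer: 27.2/0.91 = 29.8901
  zinc oxide: 7.7/5.6 = 1.3750
Sum of volumes = 135.5908
SG = 182.3 / 135.5908 = 1.344

SG = 1.344


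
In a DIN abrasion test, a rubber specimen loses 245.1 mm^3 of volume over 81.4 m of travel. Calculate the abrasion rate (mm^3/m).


Rate = volume_loss / distance
= 245.1 / 81.4
= 3.011 mm^3/m

3.011 mm^3/m


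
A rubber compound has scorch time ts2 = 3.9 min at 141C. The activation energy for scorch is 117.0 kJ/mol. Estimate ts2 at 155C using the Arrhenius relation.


Convert temperatures: T1 = 141 + 273.15 = 414.15 K, T2 = 155 + 273.15 = 428.15 K
ts2_new = 3.9 * exp(117000 / 8.314 * (1/428.15 - 1/414.15))
1/T2 - 1/T1 = -7.8954e-05
ts2_new = 1.28 min

1.28 min


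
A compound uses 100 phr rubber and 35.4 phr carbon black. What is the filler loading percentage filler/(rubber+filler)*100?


Filler % = filler / (rubber + filler) * 100
= 35.4 / (100 + 35.4) * 100
= 35.4 / 135.4 * 100
= 26.14%

26.14%


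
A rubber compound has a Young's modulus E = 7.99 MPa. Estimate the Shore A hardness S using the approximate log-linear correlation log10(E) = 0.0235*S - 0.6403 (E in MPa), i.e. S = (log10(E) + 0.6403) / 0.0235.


log10(E) = 0.0235*S - 0.6403  =>  S = (log10(E) + 0.6403) / 0.0235
log10(7.99) = 0.902547
S = (0.902547 + 0.6403) / 0.0235 = 1.542847 / 0.0235
S = 65.7

Shore A = 65.7
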